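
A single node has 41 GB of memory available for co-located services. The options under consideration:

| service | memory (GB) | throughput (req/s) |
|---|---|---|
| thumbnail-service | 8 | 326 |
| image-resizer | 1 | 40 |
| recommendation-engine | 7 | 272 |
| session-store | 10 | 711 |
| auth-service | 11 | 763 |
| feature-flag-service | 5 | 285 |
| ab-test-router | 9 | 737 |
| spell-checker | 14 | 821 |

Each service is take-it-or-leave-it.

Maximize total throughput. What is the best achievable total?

Taking the top-ratio services first gives image-resizer + session-store + auth-service + feature-flag-service + ab-test-router for 2536 (36 GB).
The 10 GB tied up in session-store is better spent on spell-checker — total rises to 2646 (40 GB).

2646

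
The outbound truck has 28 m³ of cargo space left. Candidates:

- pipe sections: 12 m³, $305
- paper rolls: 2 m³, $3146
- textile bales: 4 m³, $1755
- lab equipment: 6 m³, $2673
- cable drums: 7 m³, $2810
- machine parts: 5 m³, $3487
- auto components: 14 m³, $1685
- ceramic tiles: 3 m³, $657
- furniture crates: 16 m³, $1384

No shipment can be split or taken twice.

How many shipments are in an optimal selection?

6

Optimal total is 14528.
paper rolls + textile bales + lab equipment + cable drums + machine parts + ceramic tiles hits 14528 at 27 m³.
Any selection reaching 14528 contains exactly 6 shipments.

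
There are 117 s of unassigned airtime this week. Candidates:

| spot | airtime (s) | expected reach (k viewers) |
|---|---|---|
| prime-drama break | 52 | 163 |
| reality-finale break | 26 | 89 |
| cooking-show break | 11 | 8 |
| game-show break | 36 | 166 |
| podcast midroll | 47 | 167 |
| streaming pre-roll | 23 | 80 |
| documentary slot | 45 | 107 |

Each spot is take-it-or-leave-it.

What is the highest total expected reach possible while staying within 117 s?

422

Taking the top-ratio spots first gives cooking-show break + game-show break + podcast midroll + streaming pre-roll for 421 (117 s).
Replace cooking-show break and streaming pre-roll with reality-finale break: the trade gains 1 net, giving 422 at 109 s.
Next best is cooking-show break + game-show break + podcast midroll + streaming pre-roll at 421 (117 s) — short by 1.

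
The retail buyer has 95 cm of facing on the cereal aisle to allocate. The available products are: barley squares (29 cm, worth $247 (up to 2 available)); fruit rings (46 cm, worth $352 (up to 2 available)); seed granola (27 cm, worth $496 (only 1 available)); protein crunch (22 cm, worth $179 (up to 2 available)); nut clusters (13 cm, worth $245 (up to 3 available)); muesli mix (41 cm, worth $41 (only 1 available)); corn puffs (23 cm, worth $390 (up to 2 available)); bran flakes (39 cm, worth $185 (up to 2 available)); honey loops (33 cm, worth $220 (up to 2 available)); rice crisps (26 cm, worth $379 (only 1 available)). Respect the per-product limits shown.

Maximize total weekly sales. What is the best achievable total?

Best packing: seed granola + 3×nut clusters + corn puffs — 89 cm, 1621 total.
That's the maximum — no swap from here does better than 1621.

1621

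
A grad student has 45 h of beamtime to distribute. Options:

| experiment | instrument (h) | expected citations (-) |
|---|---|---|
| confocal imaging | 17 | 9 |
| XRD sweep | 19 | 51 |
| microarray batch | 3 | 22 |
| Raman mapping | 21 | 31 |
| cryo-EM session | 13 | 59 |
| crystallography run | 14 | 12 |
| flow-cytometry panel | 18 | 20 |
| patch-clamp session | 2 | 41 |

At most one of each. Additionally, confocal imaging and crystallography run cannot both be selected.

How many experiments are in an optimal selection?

4

Optimal total is 173.
XRD sweep + microarray batch + cryo-EM session + patch-clamp session hits 173 at 37 h.
All optima have 4 experiments.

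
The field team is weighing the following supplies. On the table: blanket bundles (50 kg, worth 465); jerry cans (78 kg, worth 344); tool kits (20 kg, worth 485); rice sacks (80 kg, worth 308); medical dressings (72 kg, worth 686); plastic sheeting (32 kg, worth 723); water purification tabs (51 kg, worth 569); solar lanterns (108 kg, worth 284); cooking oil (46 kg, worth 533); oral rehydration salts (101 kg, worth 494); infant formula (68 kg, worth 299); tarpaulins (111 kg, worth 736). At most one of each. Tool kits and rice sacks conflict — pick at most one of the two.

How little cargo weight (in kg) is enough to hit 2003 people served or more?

Look for the lowest-cargo combination reaching 2003.
blanket bundles + tool kits + plastic sheeting + cooking oil reaches 2206 using 148 kg.
Below 148 kg the best achievable stays under 2003.

148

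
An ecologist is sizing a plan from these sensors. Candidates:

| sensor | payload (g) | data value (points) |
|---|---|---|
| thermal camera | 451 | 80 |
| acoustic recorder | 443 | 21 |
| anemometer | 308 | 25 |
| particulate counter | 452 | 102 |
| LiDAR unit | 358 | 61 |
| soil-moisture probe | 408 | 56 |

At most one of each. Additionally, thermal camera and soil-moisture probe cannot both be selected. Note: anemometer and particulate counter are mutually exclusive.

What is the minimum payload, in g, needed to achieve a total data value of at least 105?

759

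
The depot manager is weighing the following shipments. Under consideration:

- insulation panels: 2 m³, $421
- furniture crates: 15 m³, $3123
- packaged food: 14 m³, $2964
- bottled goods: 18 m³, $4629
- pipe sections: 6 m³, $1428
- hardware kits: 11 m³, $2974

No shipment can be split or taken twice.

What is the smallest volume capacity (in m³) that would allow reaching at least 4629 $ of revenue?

18

Need the lightest bundle worth ≥ 4629.
Taking bottled goods gives 4629 (≥ 4629) for 18 m³.
No combination under 18 m³ hits 4629.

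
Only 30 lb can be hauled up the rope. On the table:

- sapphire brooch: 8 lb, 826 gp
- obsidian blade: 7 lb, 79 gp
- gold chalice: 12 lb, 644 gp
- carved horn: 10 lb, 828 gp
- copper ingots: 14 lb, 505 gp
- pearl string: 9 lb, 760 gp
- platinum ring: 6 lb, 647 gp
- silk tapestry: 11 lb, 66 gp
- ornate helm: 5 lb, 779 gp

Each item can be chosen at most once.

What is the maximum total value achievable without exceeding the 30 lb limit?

3080

Density check — ornate helm 155.80, platinum ring 107.83, sapphire brooch 103.25, pearl string 84.44 are the best per lb.
Filling by ratio: sapphire brooch + pearl string + platinum ring + ornate helm for 3012, with 2 lb left unused.
Replace pearl string with carved horn: the trade gains 68 net, giving 3080 at 29 lb.
Next best is carved horn + pearl string + platinum ring + ornate helm at 3014 (30 lb) — short by 66.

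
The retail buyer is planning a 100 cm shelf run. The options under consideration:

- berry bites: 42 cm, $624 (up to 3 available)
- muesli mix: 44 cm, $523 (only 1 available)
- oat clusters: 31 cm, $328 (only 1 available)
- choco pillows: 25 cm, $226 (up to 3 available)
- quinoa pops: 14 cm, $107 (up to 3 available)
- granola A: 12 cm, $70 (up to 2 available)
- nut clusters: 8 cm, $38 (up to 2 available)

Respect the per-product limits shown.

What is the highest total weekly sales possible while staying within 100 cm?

The ratio ordering already packs tightly: 2×berry bites + quinoa pops, 98 cm, 1355.

1355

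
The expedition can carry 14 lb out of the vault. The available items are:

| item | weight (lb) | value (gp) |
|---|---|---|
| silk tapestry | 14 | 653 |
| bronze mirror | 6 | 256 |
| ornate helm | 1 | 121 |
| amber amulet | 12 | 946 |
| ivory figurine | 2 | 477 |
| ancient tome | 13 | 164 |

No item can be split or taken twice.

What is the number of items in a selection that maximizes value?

2

Best achievable value is 1423.
One optimal bundle: amber amulet + ivory figurine (14 lb).
Any selection reaching 1423 contains exactly 2 items.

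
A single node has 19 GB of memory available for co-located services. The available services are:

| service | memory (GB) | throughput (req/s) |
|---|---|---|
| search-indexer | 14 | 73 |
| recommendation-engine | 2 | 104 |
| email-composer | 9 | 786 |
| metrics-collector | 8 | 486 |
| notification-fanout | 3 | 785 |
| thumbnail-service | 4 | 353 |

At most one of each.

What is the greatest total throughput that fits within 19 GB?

2028

By throughput per GB: notification-fanout 261.67, thumbnail-service 88.25, email-composer 87.33, metrics-collector 60.75 lead.
The ratio ordering already packs tightly: recommendation-engine + email-composer + notification-fanout + thumbnail-service, 18 GB, 2028.
An exhaustive check of the 64 subsets confirms 2028.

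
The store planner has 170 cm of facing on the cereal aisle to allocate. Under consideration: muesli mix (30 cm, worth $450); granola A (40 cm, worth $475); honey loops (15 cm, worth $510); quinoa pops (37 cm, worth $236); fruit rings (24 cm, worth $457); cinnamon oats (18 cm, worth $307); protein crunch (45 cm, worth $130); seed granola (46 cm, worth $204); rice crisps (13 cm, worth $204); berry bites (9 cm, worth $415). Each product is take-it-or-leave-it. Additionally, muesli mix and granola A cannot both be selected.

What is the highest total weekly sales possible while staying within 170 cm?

2604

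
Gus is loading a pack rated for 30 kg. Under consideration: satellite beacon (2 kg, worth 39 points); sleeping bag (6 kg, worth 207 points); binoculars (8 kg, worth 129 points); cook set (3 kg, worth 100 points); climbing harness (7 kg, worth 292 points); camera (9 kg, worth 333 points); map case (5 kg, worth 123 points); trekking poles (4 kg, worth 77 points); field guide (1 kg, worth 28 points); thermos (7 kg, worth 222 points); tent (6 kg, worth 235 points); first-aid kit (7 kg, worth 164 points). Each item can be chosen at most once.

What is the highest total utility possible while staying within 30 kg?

1110

Filling by ratio: sleeping bag + climbing harness + camera + field guide + tent for 1095, with 1 kg left unused.
Replace sleeping bag with thermos: the trade gains 15 net, giving 1110 at 30 kg.
Next best is satellite beacon + sleeping bag + climbing harness + camera + tent at 1106 (30 kg) — short by 4.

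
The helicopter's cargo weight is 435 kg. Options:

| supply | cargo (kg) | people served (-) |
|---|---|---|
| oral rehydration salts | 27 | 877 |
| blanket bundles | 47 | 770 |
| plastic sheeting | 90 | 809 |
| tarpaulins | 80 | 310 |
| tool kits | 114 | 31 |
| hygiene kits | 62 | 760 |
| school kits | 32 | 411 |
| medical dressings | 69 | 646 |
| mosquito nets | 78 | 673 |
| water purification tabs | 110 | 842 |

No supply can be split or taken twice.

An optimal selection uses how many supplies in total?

The maximum people served within 435 kg is 4979.
For example oral rehydration salts + blanket bundles + hygiene kits + school kits + medical dressings + mosquito nets + water purification tabs achieves it, using 425 kg.
Any selection reaching 4979 contains exactly 7 supplies.

7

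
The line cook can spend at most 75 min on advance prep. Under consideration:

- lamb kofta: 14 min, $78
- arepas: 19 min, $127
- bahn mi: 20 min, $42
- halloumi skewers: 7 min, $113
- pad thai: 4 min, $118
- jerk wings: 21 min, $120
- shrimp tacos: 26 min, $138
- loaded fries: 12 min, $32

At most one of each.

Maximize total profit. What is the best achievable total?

574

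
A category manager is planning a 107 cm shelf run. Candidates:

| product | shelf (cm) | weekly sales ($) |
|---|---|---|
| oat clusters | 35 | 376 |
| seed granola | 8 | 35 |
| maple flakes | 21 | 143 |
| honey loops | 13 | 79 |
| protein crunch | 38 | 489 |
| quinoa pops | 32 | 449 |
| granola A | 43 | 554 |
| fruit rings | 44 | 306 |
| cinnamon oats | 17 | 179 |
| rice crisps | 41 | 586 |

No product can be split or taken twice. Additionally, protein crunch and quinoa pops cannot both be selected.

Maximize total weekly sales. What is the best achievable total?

Ranking by ratio (weekly sales/cm): rice crisps 14.29, quinoa pops 14.03, granola A 12.88.
Taking the top-ratio products first gives honey loops + quinoa pops + cinnamon oats + rice crisps for 1293 (103 cm).
Replace honey loops and quinoa pops with granola A: the trade gains 26 net, giving 1319 at 101 cm.
Nothing else feasible within 107 cm beats 1319.

1319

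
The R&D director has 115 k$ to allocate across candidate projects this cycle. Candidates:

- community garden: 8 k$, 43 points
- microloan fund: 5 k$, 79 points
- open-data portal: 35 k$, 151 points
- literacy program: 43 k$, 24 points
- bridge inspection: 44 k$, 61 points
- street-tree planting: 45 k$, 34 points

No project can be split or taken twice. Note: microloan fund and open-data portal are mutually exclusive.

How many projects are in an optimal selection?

The maximum projected impact within 115 k$ is 255.
One optimal bundle: community garden + open-data portal + bridge inspection (87 k$).
Every optimal selection uses 3 projects.

3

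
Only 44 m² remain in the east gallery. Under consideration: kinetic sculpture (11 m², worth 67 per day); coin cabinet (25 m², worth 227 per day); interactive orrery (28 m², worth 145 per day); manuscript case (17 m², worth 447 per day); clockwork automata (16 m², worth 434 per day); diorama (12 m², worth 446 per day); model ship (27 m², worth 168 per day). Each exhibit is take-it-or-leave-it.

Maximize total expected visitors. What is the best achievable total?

960

The ratio heuristic lands on kinetic sculpture + clockwork automata + diorama (947) but leaves 5 m² idle.
The 16 m² tied up in clockwork automata is better spent on manuscript case — total rises to 960 (40 m²).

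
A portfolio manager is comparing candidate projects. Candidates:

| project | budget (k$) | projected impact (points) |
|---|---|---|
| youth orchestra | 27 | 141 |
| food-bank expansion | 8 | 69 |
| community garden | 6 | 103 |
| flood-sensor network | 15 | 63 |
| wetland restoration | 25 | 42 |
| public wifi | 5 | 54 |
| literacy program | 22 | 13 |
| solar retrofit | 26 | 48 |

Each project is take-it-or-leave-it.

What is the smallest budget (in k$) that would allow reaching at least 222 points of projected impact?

Look for the lowest-budget combination reaching 222.
food-bank expansion + community garden + public wifi reaches 226 using 19 k$.
Below 19 k$ the best achievable stays under 222.

19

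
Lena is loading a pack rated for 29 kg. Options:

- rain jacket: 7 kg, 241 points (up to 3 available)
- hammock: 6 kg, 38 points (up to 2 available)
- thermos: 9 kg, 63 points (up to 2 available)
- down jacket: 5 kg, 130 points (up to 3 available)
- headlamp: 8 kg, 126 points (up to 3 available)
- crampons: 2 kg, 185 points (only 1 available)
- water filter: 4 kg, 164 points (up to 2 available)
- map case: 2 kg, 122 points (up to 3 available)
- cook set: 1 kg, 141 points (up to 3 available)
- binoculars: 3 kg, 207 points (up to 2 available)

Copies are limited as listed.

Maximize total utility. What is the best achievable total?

1793

Density check — cook set 141.00, crampons 92.50, binoculars 69.00 are the best per kg.
Greedy by ratio would take crampons + 2×water filter + 3×map case + 3×cook set + 2×binoculars: 25 kg used, total 1716.
The 4 kg tied up in water filter is better spent on rain jacket — total rises to 1793 (28 kg).
Nothing else within 29 kg beats 1793.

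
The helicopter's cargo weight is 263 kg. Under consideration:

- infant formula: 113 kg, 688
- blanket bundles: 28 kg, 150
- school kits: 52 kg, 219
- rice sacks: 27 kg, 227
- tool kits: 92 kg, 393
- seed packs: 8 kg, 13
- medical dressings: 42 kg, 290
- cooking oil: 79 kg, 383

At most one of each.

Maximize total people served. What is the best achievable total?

1588

By people served per kg: rice sacks 8.41, medical dressings 6.90, infant formula 6.09, blanket bundles 5.36 lead.
Taking the top-ratio supplies first gives infant formula + blanket bundles + school kits + rice sacks + medical dressings for 1574 (262 kg).
The 80 kg tied up in blanket bundles and school kits is better spent on cooking oil — total rises to 1588 (261 kg).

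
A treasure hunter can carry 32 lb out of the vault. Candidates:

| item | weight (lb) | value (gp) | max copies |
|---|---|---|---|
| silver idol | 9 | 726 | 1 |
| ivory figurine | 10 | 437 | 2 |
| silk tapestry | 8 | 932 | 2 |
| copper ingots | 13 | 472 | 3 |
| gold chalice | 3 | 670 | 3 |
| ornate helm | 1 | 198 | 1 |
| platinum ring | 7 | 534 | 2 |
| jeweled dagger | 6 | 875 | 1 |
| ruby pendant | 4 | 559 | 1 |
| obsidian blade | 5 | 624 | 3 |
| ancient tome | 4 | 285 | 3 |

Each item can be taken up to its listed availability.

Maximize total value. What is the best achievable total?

5000

Filling by ratio: 3×gold chalice + ornate helm + jeweled dagger + ruby pendant + 2×obsidian blade for 4890, with 2 lb left unused.
Dropping ornate helm and obsidian blade frees 6 lb; slotting in silk tapestry (8 lb) lifts the total to 5000 at 32 lb.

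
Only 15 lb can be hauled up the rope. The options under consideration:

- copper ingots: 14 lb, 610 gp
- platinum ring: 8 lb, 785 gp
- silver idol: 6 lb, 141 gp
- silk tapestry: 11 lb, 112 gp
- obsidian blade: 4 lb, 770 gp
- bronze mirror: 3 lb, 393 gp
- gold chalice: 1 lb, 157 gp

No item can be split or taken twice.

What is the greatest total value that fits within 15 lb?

A density-first pass picks silver idol + obsidian blade + bronze mirror + gold chalice — 1461 at 14 lb.
The 7 lb tied up in silver idol and gold chalice is better spent on platinum ring — total rises to 1948 (15 lb).

1948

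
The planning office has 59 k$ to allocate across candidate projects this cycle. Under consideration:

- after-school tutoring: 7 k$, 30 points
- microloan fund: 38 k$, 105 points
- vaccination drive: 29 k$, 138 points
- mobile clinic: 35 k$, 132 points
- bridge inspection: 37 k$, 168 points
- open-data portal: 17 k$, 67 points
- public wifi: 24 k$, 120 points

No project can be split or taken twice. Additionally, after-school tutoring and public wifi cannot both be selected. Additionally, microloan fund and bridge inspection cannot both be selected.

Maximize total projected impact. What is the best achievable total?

258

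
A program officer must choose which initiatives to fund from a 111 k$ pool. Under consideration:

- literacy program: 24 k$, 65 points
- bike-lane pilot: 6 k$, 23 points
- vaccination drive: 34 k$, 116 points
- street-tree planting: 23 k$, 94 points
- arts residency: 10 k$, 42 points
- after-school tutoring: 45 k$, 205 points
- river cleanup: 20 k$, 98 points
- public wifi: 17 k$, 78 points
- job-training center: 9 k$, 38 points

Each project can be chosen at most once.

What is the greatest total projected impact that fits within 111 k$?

498

A density-first pass picks bike-lane pilot + arts residency + after-school tutoring + river cleanup + public wifi + job-training center — 484 at 107 k$.
Dropping arts residency and job-training center frees 19 k$; slotting in street-tree planting (23 k$) lifts the total to 498 at 111 k$.
Every other selection either busts 111 k$ or fails to beat 498.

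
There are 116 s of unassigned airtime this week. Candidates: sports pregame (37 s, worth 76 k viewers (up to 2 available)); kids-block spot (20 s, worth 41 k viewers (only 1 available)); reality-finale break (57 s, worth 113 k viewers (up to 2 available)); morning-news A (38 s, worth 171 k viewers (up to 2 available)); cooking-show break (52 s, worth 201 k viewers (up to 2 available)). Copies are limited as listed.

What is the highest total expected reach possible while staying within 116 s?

Sports pregame + 2×morning-news A uses 113 of the 116 s and totals 418.
That's the maximum — no swap from here does better than 418.

418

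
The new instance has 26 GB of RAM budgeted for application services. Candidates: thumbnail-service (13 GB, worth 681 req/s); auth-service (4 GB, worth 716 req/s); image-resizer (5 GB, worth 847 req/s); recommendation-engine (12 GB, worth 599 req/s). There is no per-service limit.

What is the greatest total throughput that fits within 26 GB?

By throughput per GB: auth-service 179.00, image-resizer 169.40, thumbnail-service 52.38, recommendation-engine 49.92 lead.
The ratio heuristic lands on 6×auth-service (4296) but leaves 2 GB idle.
Replace 2×auth-service with 2×image-resizer: the trade gains 262 net, giving 4558 at 26 GB.

4558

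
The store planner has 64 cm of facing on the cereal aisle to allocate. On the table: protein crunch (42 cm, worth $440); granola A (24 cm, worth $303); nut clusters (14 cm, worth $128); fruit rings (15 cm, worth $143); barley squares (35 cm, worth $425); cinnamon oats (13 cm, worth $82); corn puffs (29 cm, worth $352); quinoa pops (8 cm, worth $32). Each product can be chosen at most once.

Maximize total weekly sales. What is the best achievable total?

Ranking by ratio (weekly sales/cm): granola A 12.62, barley squares 12.14, corn puffs 12.14, protein crunch 10.48.
A density-first pass picks granola A + barley squares — 728 at 59 cm.
Dropping granola A frees 24 cm; slotting in corn puffs (29 cm) lifts the total to 777 at 64 cm.
Every other selection either busts 64 cm or fails to beat 777.

777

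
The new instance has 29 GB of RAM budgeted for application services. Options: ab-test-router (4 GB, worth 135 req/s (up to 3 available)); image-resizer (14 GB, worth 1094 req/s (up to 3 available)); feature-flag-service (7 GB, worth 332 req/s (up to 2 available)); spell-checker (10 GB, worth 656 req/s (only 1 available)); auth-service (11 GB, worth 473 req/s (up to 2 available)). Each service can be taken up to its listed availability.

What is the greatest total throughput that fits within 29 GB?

2188

Density check — image-resizer 78.14, spell-checker 65.60, feature-flag-service 47.43, auth-service 43.00 are the best per GB.
The ratio ordering already packs tightly: 2×image-resizer, 28 GB, 2188.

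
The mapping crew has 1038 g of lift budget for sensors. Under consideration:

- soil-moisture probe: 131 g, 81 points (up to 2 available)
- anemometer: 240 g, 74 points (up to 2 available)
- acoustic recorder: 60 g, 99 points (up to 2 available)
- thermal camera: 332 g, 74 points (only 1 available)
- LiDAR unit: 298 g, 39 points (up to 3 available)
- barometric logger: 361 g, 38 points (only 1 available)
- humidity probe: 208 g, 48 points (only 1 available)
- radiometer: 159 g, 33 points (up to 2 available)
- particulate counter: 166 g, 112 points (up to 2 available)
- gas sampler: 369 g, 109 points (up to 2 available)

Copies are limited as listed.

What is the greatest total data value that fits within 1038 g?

The ratio ordering already packs tightly: 2×soil-moisture probe + anemometer + 2×acoustic recorder + 2×particulate counter, 954 g, 658.
Every other selection either busts 1038 g or exceeds an availability limit or fails to beat 658.

658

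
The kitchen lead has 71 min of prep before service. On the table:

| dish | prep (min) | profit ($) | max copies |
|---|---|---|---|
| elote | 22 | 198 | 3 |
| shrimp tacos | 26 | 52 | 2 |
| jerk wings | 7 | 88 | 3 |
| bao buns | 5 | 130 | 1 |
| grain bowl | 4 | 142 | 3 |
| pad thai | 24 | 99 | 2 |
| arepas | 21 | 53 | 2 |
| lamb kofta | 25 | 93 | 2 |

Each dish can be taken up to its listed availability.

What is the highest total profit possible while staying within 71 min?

1040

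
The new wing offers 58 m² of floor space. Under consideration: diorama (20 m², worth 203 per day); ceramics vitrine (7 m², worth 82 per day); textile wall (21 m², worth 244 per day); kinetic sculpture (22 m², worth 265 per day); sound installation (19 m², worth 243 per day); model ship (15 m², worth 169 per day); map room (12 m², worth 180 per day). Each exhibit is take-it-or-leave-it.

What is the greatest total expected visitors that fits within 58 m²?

708

Greedy by ratio would take kinetic sculpture + sound installation + map room: 53 m² used, total 688.
Replace kinetic sculpture with diorama + ceramics vitrine: the trade gains 20 net, giving 708 at 58 m².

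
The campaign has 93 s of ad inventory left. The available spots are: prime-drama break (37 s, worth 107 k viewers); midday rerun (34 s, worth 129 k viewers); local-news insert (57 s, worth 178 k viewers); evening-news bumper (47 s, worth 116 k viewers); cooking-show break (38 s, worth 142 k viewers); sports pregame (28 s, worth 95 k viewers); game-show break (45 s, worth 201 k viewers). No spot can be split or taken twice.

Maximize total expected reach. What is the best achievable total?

Taking the top-ratio spots first gives midday rerun + game-show break for 330 (79 s).
Dropping midday rerun frees 34 s; slotting in cooking-show break (38 s) lifts the total to 343 at 83 s.
Nothing else within 93 s beats 343.

343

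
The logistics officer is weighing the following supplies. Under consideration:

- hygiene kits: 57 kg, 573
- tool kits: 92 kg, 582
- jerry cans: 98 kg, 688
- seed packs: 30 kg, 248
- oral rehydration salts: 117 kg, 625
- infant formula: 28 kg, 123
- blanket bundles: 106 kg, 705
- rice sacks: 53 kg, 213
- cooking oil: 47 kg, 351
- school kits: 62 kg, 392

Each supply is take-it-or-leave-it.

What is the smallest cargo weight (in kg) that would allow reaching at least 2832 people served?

386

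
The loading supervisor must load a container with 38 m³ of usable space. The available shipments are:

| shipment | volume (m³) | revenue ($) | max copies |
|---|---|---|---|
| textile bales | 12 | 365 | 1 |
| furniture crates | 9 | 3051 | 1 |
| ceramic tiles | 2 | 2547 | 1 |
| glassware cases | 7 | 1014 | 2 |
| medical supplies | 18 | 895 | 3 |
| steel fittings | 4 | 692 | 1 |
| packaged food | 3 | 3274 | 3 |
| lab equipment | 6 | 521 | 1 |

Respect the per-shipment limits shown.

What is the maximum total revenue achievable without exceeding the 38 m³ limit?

The ratio ordering already packs tightly: furniture crates + ceramic tiles + 2×glassware cases + steel fittings + 3×packaged food, 38 m³, 18140.

18140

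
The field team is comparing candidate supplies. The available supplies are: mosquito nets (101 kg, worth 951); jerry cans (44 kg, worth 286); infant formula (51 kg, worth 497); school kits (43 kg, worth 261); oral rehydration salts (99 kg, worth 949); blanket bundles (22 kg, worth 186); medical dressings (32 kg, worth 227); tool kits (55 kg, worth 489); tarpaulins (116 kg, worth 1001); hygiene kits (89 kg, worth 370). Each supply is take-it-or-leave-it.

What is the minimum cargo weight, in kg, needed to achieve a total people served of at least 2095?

227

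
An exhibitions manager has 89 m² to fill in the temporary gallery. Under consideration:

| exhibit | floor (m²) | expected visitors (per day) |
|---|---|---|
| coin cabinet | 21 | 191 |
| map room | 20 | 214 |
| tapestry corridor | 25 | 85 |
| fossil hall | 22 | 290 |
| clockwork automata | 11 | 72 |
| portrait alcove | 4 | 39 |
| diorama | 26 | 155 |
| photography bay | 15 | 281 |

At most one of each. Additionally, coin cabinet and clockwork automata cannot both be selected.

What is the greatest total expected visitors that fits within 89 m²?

1015

Best packing: coin cabinet + map room + fossil hall + portrait alcove + photography bay — 82 m², 1015 total.
The closest alternative, map room + fossil hall + portrait alcove + diorama + photography bay, reaches only 979.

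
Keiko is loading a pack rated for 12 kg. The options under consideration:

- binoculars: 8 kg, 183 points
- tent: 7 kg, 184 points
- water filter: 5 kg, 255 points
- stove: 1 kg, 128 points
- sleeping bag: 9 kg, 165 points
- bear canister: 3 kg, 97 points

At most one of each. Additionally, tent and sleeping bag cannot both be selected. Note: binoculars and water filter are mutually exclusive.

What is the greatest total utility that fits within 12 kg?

480

Best packing: water filter + stove + bear canister — 9 kg, 480 total.
Next best is tent + water filter at 439 (12 kg) — short by 41.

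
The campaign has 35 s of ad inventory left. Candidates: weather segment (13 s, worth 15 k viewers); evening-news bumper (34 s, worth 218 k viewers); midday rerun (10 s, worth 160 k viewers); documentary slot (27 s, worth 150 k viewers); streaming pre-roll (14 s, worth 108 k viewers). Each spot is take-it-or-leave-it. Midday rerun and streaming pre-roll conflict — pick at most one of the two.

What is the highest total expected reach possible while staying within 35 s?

218

Density check — midday rerun 16.00, streaming pre-roll 7.71, evening-news bumper 6.41, documentary slot 5.56 are the best per s.
Evening-news bumper uses 34 of the 35 s and totals 218.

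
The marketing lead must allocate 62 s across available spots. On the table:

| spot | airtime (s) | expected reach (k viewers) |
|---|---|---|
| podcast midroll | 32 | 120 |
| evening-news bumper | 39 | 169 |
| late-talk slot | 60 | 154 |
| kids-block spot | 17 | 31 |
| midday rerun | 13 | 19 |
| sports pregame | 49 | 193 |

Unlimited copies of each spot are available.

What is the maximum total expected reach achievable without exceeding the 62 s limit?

212

Density check — evening-news bumper 4.33, sports pregame 3.94, podcast midroll 3.75, late-talk slot 2.57 are the best per s.
The ratio heuristic lands on evening-news bumper + kids-block spot (200) but leaves 6 s idle.
Dropping evening-news bumper and kids-block spot frees 56 s; slotting in midday rerun + sports pregame (62 s) lifts the total to 212 at 62 s.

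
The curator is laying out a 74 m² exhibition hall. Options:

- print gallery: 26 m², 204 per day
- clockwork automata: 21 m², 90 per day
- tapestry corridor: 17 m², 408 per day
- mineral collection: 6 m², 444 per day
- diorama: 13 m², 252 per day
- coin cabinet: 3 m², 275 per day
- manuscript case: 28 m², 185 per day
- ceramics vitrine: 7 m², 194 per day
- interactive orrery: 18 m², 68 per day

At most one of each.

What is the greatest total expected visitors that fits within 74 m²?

The ratio ordering already packs tightly: print gallery + tapestry corridor + mineral collection + diorama + coin cabinet + ceramics vitrine, 72 m², 1777.
Runner-up tapestry corridor + mineral collection + diorama + coin cabinet + manuscript case + ceramics vitrine tops out at 1758.

1777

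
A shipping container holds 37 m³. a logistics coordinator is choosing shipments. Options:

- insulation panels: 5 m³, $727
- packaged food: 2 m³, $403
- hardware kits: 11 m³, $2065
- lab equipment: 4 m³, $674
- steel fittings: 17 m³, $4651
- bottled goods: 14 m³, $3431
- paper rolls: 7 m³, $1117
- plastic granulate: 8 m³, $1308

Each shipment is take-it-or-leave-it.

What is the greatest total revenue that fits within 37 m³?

9159

The ratio ordering already packs tightly: packaged food + lab equipment + steel fittings + bottled goods, 37 m³, 9159.
Next best is insulation panels + steel fittings + bottled goods at 8809 (36 m³) — short by 350.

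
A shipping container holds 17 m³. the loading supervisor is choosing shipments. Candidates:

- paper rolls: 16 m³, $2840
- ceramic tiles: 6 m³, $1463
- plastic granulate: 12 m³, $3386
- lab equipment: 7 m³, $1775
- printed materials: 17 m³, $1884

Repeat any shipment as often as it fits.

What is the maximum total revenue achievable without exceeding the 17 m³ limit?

3550

By revenue per m³: plastic granulate 282.17, lab equipment 253.57, ceramic tiles 243.83, paper rolls 177.50 lead.
The ratio heuristic lands on plastic granulate (3386) but leaves 5 m³ idle.
Replace plastic granulate with 2×lab equipment: the trade gains 164 net, giving 3550 at 14 m³.
No other feasible combination exceeds 3550.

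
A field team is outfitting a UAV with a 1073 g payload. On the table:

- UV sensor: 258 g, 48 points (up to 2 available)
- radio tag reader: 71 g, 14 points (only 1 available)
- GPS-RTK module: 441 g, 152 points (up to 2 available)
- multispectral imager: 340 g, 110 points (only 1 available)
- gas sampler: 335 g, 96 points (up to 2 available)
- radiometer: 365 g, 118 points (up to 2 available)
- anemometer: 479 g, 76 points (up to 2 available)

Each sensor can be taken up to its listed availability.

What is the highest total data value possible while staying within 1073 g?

346

A density-first pass picks radio tag reader + 2×GPS-RTK module — 318 at 953 g.
The 953 g tied up in radio tag reader and 2×GPS-RTK module is better spent on multispectral imager + 2×radiometer — total rises to 346 (1070 g).
Nothing else within 1073 g beats 346.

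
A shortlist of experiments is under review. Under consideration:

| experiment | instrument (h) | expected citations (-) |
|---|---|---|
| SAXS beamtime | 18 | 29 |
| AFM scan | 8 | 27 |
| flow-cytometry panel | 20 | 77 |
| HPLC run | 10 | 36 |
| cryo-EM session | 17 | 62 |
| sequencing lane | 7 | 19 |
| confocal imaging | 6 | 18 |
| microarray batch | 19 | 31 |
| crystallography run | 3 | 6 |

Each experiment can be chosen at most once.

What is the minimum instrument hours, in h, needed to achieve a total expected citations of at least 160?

45

Need the lightest bundle worth ≥ 160.
AFM scan + flow-cytometry panel + cryo-EM session reaches 166 using 45 h.
Any bundle with less than 45 h falls short of 160.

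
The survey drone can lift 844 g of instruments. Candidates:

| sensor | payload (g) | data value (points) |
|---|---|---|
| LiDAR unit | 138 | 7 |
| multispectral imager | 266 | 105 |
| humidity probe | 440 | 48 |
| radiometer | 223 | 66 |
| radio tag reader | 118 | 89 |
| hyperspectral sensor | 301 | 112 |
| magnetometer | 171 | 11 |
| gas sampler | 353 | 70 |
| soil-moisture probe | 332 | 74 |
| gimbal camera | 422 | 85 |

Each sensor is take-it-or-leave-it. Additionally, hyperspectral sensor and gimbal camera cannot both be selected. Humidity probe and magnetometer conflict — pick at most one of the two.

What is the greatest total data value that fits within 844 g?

By data value per g: radio tag reader 0.75, multispectral imager 0.39, hyperspectral sensor 0.37, radiometer 0.30 lead.
Best packing: LiDAR unit + multispectral imager + radio tag reader + hyperspectral sensor — 823 g, 313 total.
The spare 21 g is too small for any remaining sensor, and no feasible exchange beats 313.

313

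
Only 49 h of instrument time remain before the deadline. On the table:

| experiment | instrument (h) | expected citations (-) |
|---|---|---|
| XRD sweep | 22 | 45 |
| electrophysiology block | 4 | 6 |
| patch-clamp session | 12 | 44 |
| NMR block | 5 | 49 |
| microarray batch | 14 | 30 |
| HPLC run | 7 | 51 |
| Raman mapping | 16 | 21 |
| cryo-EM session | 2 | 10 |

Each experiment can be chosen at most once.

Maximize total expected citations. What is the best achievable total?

199

A density-first pass picks electrophysiology block + patch-clamp session + NMR block + microarray batch + HPLC run + cryo-EM session — 190 at 44 h.
Replace electrophysiology block and microarray batch with XRD sweep: the trade gains 9 net, giving 199 at 48 h.
Next best is electrophysiology block + patch-clamp session + NMR block + microarray batch + HPLC run + cryo-EM session at 190 (44 h) — short by 9.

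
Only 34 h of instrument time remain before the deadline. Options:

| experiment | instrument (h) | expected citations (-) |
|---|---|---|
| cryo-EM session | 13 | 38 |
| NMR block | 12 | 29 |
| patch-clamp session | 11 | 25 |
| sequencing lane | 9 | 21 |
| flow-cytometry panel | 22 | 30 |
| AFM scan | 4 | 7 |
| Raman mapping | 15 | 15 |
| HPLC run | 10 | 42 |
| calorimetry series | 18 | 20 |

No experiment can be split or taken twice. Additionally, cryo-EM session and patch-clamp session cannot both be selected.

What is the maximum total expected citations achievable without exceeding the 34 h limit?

Best packing: cryo-EM session + sequencing lane + HPLC run — 32 h, 101 total.
Runner-up NMR block + patch-clamp session + HPLC run tops out at 96.

101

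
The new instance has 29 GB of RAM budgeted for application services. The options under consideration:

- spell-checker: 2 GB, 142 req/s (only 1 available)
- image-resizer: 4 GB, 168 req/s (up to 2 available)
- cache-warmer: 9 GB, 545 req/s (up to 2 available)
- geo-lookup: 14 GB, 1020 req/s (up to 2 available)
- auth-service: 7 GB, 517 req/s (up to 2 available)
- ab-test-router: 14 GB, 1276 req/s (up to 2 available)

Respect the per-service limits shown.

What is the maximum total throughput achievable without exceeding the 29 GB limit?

By throughput per GB: ab-test-router 91.14, auth-service 73.86, geo-lookup 72.86, spell-checker 71.00 lead.
The ratio ordering already packs tightly: 2×ab-test-router, 28 GB, 2552.
No other feasible combination exceeds 2552.

2552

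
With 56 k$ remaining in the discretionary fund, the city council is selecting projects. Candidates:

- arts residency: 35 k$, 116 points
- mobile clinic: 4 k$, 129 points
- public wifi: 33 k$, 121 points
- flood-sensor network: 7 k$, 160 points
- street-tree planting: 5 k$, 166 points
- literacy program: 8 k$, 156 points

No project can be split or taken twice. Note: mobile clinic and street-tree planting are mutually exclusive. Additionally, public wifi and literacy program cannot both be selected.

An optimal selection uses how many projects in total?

4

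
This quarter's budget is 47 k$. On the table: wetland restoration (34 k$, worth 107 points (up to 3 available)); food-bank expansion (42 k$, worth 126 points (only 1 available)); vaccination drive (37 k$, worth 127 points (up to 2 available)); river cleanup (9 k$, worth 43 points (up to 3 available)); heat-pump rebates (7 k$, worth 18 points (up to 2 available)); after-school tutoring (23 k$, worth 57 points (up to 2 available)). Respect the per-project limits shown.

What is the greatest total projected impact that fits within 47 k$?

Ranking by ratio (projected impact/k$): river cleanup 4.78, vaccination drive 3.43, wetland restoration 3.15, food-bank expansion 3.00.
Greedy by ratio would take 3×river cleanup + 2×heat-pump rebates: 41 k$ used, total 165.
The 32 k$ tied up in 2×river cleanup and 2×heat-pump rebates is better spent on vaccination drive — total rises to 170 (46 k$).
Nothing else within 47 k$ beats 170.

170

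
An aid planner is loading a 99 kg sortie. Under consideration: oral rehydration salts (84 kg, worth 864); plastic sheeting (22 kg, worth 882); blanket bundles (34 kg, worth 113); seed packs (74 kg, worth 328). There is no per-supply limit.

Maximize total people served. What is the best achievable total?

Best packing: 4×plastic sheeting — 88 kg, 3528 total.

3528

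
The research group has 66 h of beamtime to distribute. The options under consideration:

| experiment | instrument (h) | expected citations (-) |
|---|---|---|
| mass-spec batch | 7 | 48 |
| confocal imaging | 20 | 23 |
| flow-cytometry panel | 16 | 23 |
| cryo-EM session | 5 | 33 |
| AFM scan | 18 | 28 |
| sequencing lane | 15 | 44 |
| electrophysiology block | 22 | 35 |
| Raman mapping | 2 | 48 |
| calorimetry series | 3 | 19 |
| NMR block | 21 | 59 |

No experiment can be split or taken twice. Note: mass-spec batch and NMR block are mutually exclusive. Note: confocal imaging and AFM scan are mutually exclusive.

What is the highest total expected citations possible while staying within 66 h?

Mass-spec batch + flow-cytometry panel + cryo-EM session + AFM scan + sequencing lane + Raman mapping + calorimetry series uses 66 of the 66 h and totals 243.

243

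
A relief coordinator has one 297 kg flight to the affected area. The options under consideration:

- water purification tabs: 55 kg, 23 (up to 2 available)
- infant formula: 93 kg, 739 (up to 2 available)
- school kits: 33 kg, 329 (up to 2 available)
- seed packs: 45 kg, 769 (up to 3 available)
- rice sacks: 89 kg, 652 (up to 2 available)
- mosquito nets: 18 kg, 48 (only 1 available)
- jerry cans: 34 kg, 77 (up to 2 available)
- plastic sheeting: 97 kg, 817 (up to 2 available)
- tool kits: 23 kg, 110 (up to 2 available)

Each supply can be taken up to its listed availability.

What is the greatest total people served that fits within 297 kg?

Infant formula + 2×school kits + 3×seed packs uses 294 of the 297 kg and totals 3704.

3704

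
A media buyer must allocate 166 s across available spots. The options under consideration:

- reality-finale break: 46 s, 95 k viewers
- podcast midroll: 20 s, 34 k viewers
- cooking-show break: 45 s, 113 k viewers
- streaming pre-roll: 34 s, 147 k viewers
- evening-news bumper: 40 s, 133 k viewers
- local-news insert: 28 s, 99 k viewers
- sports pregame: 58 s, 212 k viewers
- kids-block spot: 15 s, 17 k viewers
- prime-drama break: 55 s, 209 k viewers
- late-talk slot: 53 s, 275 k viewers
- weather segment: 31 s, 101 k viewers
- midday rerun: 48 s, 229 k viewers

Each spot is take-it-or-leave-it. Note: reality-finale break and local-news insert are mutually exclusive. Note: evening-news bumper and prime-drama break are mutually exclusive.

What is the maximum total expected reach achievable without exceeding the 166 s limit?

Ranking by ratio (expected reach/s): late-talk slot 5.19, midday rerun 4.77, streaming pre-roll 4.32, prime-drama break 3.80.
Filling by ratio: streaming pre-roll + local-news insert + late-talk slot + midday rerun for 750, with 3 s left unused.
The 28 s tied up in local-news insert is better spent on weather segment — total rises to 752 (166 s).
The closest alternative, streaming pre-roll + local-news insert + late-talk slot + midday rerun, reaches only 750.

752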